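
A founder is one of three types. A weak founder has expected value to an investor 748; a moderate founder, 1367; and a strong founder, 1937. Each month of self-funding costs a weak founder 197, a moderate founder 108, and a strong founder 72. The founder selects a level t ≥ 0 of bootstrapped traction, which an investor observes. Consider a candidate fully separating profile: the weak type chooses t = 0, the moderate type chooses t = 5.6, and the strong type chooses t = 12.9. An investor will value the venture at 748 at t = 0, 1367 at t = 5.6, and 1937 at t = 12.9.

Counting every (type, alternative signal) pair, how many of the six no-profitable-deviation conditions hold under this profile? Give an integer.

Strong (own payoff 1937 − 72×12.9 = 1008.2): to t=0 gives 748 → no gain ✓; to t=5.6 gives 1367 − 72×5.6 = 963.8 → no gain ✓.
Weak (own payoff 748): to t=5.6 gives 1367 − 197×5.6 = 263.8 → no gain ✓; to t=12.9 gives 1937 − 197×12.9 = -604.3 → no gain ✓.
Moderate (own payoff 1367 − 108×5.6 = 762.2): to t=0 gives 748 → no gain ✓; to t=12.9 gives 1937 − 108×12.9 = 543.8 → no gain ✓.
6 of the 6 constraints hold; this profile is a separating equilibrium.

6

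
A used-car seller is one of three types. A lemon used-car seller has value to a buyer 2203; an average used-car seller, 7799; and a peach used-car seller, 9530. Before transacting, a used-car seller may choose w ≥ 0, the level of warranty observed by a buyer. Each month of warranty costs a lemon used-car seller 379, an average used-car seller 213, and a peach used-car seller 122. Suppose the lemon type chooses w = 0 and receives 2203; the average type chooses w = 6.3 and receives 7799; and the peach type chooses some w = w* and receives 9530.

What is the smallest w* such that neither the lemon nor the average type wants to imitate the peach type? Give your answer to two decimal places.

Lemon type (on-path payoff 2203) won't mimic when 2203 ≥ 9530 − 379·w*, i.e. w* ≥ 19.33.
Average type (on-path payoff 7799 − 213×6.3 = 6457.1) won't mimic when 6457.1 ≥ 9530 − 213·w*, i.e. w* ≥ 14.43.
Both must hold, so w* = max(19.33, 14.43) = 19.33. The lemon type's constraint binds.

19.33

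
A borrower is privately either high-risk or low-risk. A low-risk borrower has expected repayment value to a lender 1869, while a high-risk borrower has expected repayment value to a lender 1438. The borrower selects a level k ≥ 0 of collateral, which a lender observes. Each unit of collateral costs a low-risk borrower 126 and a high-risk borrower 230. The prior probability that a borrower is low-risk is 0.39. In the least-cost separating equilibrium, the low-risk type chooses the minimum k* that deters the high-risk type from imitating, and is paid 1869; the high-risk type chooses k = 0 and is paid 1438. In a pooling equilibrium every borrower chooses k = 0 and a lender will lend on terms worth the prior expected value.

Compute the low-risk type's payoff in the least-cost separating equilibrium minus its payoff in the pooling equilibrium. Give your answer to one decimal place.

Least-cost separating signal: k* solves 1438 = 1869 − 230·k*, so k* = (1869 − 1438)/230 ≈ 1.8739.
Low-risk type's separating payoff: 1869 − 126 × k* = 1869 − 126 × (1869 − 1438)/230 = 1869 − 54306/230 ≈ 1632.887.
Pooling payoff: 0.39 × 1869 + 0.61 × 1438 = 1606.09.
Difference: 1632.887 − 1606.09 = 26.797, i.e. 26.8 to one decimal place.
The low-risk type prefers to separate.

26.8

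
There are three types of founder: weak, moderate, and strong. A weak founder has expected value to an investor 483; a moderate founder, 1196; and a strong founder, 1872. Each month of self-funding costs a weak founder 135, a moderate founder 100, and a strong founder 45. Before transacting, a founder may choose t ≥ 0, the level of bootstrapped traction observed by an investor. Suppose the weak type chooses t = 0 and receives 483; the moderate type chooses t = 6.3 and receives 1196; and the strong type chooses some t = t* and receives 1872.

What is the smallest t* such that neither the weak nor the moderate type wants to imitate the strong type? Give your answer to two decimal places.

Weak type (on-path payoff 483) won't mimic when 483 ≥ 1872 − 135·t*, i.e. t* ≥ 10.29.
Moderate type (on-path payoff 1196 − 100×6.3 = 566) won't mimic when 566 ≥ 1872 − 100·t*, i.e. t* ≥ 13.06.
Both must hold, so t* = max(10.29, 13.06) = 13.06. The moderate type's constraint binds.

13.06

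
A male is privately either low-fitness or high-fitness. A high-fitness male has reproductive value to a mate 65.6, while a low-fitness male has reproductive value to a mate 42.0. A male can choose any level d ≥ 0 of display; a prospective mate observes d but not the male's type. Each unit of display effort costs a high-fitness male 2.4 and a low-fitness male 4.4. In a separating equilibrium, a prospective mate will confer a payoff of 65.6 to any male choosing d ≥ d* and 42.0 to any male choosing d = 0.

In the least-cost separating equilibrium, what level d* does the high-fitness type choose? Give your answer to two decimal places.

5.36

A low-fitness male choosing d = 0 receives 42.0.
Imitating at d* instead would pay 65.6 at cost 4.4·d*, netting 65.6 − 4.4·d*.
Indifference: 42.0 = 65.6 − 4.4·d*, so d* = (65.6 − 42.0) / 4.4 ≈ 5.36.
At d* the low-fitness type's incentive constraint just binds; the high-fitness type strictly prefers d* since its per-unit cost is lower.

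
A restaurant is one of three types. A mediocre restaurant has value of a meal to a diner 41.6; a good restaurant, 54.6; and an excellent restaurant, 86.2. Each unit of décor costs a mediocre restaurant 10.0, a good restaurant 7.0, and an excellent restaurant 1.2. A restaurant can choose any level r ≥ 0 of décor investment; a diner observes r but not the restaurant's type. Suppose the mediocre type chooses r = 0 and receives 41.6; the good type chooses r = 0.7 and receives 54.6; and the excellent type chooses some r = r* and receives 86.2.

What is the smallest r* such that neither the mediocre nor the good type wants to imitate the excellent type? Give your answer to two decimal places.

Mediocre type (on-path payoff 41.6) won't mimic when 41.6 ≥ 86.2 − 10.0·r*, i.e. r* ≥ 4.46.
Good type (on-path payoff 54.6 − 7.0×0.7 = 49.7) won't mimic when 49.7 ≥ 86.2 − 7.0·r*, i.e. r* ≥ 5.21.
Both must hold, so r* = max(4.46, 5.21) = 5.21. The good type's constraint binds.

5.21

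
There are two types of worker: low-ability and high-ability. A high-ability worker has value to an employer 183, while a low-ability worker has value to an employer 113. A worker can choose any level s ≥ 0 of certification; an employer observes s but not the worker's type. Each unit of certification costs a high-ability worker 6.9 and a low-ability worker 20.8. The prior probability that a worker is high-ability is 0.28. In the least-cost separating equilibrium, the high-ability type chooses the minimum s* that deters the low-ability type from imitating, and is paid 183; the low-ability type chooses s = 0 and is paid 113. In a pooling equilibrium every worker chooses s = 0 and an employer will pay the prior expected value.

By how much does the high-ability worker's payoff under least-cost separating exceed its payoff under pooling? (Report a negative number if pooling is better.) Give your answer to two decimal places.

27.18

Least-cost separating signal: s* solves 113 = 183 − 20.8·s*, so s* = (183 − 113)/20.8 ≈ 3.3654.
High-ability type's separating payoff: 183 − 6.9 × s* = 183 − 6.9 × (183 − 113)/20.8 = 183 − 483/20.8 ≈ 159.7788.
Pooling payoff: 0.28 × 183 + 0.72 × 113 = 132.6.
Difference: 159.7788 − 132.6 = 27.1788, i.e. 27.18 to two decimal places.
The high-ability type prefers to separate.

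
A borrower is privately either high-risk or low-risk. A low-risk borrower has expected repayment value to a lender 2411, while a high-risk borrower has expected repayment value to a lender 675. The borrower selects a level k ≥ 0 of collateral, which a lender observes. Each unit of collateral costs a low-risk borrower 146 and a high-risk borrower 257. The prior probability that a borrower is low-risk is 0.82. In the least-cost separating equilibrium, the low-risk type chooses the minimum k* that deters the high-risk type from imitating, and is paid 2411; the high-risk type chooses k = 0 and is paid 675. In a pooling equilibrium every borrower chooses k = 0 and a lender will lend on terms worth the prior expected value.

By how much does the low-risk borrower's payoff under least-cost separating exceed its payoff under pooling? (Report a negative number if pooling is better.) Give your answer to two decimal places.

-673.73

Least-cost separating signal: k* solves 675 = 2411 − 257·k*, so k* = (2411 − 675)/257 ≈ 6.7549.
Low-risk type's separating payoff: 2411 − 146 × k* = 2411 − 146 × (2411 − 675)/257 = 2411 − 253456/257 ≈ 1424.7899.
Pooling payoff: 0.82 × 2411 + 0.18 × 675 = 2098.52.
Difference: 1424.7899 − 2098.52 = -673.7301, i.e. -673.73 to two decimal places.
The low-risk type would prefer the pooling outcome.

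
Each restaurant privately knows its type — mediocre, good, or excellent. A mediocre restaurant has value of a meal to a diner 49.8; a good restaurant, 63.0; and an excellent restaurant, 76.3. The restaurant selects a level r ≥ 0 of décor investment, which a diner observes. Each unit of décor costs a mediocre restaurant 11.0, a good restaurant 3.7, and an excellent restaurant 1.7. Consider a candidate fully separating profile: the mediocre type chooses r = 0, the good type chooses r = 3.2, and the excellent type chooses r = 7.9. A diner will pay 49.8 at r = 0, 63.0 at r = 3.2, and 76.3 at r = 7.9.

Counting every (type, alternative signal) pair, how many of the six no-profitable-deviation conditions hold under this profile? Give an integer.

Mediocre (own payoff 49.8): to r=3.2 gives 63.0 − 11.0×3.2 = 27.8 → no gain ✓; to r=7.9 gives 76.3 − 11.0×7.9 = -10.6 → no gain ✓.
Good (own payoff 63.0 − 3.7×3.2 = 51.16): to r=0 gives 49.8 → no gain ✓; to r=7.9 gives 76.3 − 3.7×7.9 = 47.07 → no gain ✓.
Excellent (own payoff 76.3 − 1.7×7.9 = 62.87): to r=0 gives 49.8 → no gain ✓; to r=3.2 gives 63.0 − 1.7×3.2 = 57.56 → no gain ✓.
6 of the 6 constraints hold; this profile is a separating equilibrium.

6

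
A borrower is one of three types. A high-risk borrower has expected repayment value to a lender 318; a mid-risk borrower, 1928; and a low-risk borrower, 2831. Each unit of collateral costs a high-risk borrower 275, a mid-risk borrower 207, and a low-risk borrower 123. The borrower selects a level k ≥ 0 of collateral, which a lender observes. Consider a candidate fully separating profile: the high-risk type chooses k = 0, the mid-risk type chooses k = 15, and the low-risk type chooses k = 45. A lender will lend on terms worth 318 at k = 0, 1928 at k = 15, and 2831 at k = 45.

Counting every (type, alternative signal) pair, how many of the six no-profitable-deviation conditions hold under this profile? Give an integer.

3

High-risk (own payoff 318): to k=15 gives 1928 − 275×15 = -2197 → no gain ✓; to k=45 gives 2831 − 275×45 = -9544 → no gain ✓.
Mid-risk (own payoff 1928 − 207×15 = -1177): to k=0 gives 318 → profitable ✗; to k=45 gives 2831 − 207×45 = -6484 → no gain ✓.
Low-risk (own payoff 2831 − 123×45 = -2704): to k=0 gives 318 → profitable ✗; to k=15 gives 1928 − 123×15 = 83 → profitable ✗.
3 of the 6 constraints hold; not an equilibrium.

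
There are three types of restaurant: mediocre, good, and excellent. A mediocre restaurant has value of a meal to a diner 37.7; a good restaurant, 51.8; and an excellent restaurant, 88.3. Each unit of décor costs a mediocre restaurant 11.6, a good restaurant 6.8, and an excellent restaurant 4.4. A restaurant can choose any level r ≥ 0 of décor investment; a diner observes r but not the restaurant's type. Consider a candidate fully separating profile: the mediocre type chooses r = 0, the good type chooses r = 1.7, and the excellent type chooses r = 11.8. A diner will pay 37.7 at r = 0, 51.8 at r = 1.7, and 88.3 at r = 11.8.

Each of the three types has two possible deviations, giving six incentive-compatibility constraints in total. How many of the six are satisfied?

4

Excellent (own payoff 88.3 − 4.4×11.8 = 36.38): to r=0 gives 37.7 → profitable ✗; to r=1.7 gives 51.8 − 4.4×1.7 = 44.32 → profitable ✗.
Good (own payoff 51.8 − 6.8×1.7 = 40.24): to r=0 gives 37.7 → no gain ✓; to r=11.8 gives 88.3 − 6.8×11.8 = 8.06 → no gain ✓.
Mediocre (own payoff 37.7): to r=1.7 gives 51.8 − 11.6×1.7 = 32.08 → no gain ✓; to r=11.8 gives 88.3 − 11.6×11.8 = -48.58 → no gain ✓.
4 of the 6 constraints hold; not an equilibrium.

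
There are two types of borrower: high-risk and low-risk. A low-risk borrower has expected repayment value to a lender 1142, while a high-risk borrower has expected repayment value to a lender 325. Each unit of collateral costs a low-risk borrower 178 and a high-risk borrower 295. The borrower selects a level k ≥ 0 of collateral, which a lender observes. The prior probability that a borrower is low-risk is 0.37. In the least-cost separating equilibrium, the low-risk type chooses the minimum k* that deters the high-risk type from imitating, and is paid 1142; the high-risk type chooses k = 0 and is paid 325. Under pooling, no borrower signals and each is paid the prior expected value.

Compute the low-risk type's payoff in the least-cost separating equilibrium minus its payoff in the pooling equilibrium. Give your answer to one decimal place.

21.7

Least-cost separating signal: k* solves 325 = 1142 − 295·k*, so k* = (1142 − 325)/295 ≈ 2.7695.
Low-risk type's separating payoff: 1142 − 178 × k* = 1142 − 178 × (1142 − 325)/295 = 1142 − 145426/295 ≈ 649.031.
Pooling payoff: 0.37 × 1142 + 0.63 × 325 = 627.29.
Difference: 649.031 − 627.29 = 21.741, i.e. 21.7 to one decimal place.
The low-risk type prefers to separate.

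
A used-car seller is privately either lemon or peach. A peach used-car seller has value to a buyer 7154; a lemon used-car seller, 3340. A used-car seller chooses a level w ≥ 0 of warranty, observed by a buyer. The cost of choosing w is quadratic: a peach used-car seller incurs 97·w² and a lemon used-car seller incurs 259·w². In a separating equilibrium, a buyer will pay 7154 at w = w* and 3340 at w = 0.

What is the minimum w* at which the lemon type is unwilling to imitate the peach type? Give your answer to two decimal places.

The lemon type at w = 0 receives 3340; imitating at w* yields 7154 − 259·w*².
Indifference: 3340 = 7154 − 259·w*², so w*² = (7154 − 3340) / 259 ≈ 14.7259.
w* = √14.7259 ≈ 3.84.

3.84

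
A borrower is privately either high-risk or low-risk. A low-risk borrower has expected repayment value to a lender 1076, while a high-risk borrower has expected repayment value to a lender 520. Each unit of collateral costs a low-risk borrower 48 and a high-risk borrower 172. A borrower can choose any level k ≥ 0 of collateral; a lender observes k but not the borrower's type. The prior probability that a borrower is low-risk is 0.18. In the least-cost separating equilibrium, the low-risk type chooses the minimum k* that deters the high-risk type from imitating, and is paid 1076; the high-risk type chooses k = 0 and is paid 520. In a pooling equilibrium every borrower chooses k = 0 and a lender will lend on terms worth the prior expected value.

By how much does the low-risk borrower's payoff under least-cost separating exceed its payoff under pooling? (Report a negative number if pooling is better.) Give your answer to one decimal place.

Least-cost separating signal: k* solves 520 = 1076 − 172·k*, so k* = (1076 − 520)/172 ≈ 3.2326.
Low-risk type's separating payoff: 1076 − 48 × k* = 1076 − 48 × (1076 − 520)/172 = 1076 − 26688/172 ≈ 920.837.
Pooling payoff: 0.18 × 1076 + 0.82 × 520 = 620.08.
Difference: 920.837 − 620.08 = 300.757, i.e. 300.8 to one decimal place.
The low-risk type prefers to separate.

300.8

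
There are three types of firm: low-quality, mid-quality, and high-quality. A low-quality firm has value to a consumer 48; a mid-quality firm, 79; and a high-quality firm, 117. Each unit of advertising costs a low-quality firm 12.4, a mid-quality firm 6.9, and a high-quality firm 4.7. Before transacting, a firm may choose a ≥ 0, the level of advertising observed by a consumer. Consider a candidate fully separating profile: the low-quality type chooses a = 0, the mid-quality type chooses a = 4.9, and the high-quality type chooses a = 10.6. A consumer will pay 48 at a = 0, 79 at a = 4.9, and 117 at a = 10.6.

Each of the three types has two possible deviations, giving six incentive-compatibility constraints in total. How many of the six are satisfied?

5

Mid-quality (own payoff 79 − 6.9×4.9 = 45.19): to a=0 gives 48 → profitable ✗; to a=10.6 gives 117 − 6.9×10.6 = 43.86 → no gain ✓.
Low-quality (own payoff 48): to a=4.9 gives 79 − 12.4×4.9 = 18.24 → no gain ✓; to a=10.6 gives 117 − 12.4×10.6 = -14.44 → no gain ✓.
High-quality (own payoff 117 − 4.7×10.6 = 67.18): to a=0 gives 48 → no gain ✓; to a=4.9 gives 79 − 4.7×4.9 = 55.97 → no gain ✓.
5 of the 6 constraints hold; not an equilibrium.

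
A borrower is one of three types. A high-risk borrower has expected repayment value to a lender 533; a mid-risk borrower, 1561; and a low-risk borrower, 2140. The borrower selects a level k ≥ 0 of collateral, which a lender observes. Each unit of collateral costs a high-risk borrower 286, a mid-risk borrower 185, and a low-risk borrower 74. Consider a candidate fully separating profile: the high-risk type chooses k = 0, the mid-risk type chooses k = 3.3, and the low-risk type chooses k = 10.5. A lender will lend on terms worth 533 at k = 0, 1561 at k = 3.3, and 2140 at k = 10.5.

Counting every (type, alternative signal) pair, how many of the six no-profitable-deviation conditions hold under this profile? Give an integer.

5

Low-risk (own payoff 2140 − 74×10.5 = 1363): to k=0 gives 533 → no gain ✓; to k=3.3 gives 1561 − 74×3.3 = 1316.8 → no gain ✓.
Mid-risk (own payoff 1561 − 185×3.3 = 950.5): to k=0 gives 533 → no gain ✓; to k=10.5 gives 2140 − 185×10.5 = 197.5 → no gain ✓.
High-risk (own payoff 533): to k=3.3 gives 1561 − 286×3.3 = 617.2 → profitable ✗; to k=10.5 gives 2140 − 286×10.5 = -863 → no gain ✓.
5 of the 6 constraints hold; not an equilibrium.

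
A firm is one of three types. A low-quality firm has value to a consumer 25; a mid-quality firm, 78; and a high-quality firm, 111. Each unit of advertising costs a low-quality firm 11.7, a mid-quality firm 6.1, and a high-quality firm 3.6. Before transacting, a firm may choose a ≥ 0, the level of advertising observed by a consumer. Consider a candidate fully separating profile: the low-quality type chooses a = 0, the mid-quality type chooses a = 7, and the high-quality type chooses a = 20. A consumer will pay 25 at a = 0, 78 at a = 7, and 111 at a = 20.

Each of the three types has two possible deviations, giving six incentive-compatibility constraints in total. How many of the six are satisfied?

Mid-quality (own payoff 78 − 6.1×7 = 35.3): to a=0 gives 25 → no gain ✓; to a=20 gives 111 − 6.1×20 = -11 → no gain ✓.
High-quality (own payoff 111 − 3.6×20 = 39): to a=0 gives 25 → no gain ✓; to a=7 gives 78 − 3.6×7 = 52.8 → profitable ✗.
Low-quality (own payoff 25): to a=7 gives 78 − 11.7×7 = -3.9 → no gain ✓; to a=20 gives 111 − 11.7×20 = -123 → no gain ✓.
5 of the 6 constraints hold; not an equilibrium.

5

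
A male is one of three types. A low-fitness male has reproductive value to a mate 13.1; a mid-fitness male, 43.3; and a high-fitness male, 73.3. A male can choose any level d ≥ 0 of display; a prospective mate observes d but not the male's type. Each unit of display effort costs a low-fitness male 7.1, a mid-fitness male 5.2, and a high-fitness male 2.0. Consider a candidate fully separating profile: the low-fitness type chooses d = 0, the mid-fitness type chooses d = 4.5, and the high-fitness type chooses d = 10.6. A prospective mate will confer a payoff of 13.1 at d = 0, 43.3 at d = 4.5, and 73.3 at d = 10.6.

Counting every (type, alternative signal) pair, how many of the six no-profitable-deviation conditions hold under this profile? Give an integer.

Mid-fitness (own payoff 43.3 − 5.2×4.5 = 19.9): to d=0 gives 13.1 → no gain ✓; to d=10.6 gives 73.3 − 5.2×10.6 = 18.18 → no gain ✓.
Low-fitness (own payoff 13.1): to d=4.5 gives 43.3 − 7.1×4.5 = 11.35 → no gain ✓; to d=10.6 gives 73.3 − 7.1×10.6 = -1.96 → no gain ✓.
High-fitness (own payoff 73.3 − 2.0×10.6 = 52.1): to d=0 gives 13.1 → no gain ✓; to d=4.5 gives 43.3 − 2.0×4.5 = 34.3 → no gain ✓.
6 of the 6 constraints hold; this profile is a separating equilibrium.

6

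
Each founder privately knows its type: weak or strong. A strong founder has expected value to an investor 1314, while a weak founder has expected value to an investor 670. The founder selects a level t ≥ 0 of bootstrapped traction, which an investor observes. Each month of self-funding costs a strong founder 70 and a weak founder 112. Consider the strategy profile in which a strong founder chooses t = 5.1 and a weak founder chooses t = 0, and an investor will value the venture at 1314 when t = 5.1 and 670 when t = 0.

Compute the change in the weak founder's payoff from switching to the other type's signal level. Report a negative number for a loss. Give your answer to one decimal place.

72.8

Playing t = 0 the weak founder receives 670.
Deviating to t = 5.1 brings payment 1314 at cost 112 × 5.1 = 571.2, netting 742.8.
Gain from deviating: 742.8 − 670 = 72.8.
The gain is positive, so the weak type's incentive-compatibility constraint is violated — this profile is not a separating equilibrium.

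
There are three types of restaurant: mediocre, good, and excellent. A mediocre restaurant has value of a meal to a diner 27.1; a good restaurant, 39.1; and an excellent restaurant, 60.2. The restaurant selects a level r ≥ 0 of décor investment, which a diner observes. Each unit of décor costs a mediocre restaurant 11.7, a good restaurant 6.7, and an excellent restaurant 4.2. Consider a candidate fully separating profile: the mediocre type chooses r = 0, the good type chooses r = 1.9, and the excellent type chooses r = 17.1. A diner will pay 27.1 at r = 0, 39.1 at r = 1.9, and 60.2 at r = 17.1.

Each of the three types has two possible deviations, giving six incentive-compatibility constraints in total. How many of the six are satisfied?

Excellent (own payoff 60.2 − 4.2×17.1 = -11.62): to r=0 gives 27.1 → profitable ✗; to r=1.9 gives 39.1 − 4.2×1.9 = 31.12 → profitable ✗.
Good (own payoff 39.1 − 6.7×1.9 = 26.37): to r=0 gives 27.1 → profitable ✗; to r=17.1 gives 60.2 − 6.7×17.1 = -54.37 → no gain ✓.
Mediocre (own payoff 27.1): to r=1.9 gives 39.1 − 11.7×1.9 = 16.87 → no gain ✓; to r=17.1 gives 60.2 − 11.7×17.1 = -139.87 → no gain ✓.
3 of the 6 constraints hold; not an equilibrium.

3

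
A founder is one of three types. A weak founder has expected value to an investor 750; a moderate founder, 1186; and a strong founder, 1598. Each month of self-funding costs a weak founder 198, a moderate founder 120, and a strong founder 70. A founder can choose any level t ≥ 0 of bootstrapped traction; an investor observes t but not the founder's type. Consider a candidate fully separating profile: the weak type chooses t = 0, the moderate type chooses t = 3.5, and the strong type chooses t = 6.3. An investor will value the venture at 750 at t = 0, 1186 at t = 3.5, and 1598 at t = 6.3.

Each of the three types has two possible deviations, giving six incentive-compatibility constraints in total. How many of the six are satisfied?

Weak (own payoff 750): to t=3.5 gives 1186 − 198×3.5 = 493 → no gain ✓; to t=6.3 gives 1598 − 198×6.3 = 350.6 → no gain ✓.
Strong (own payoff 1598 − 70×6.3 = 1157): to t=0 gives 750 → no gain ✓; to t=3.5 gives 1186 − 70×3.5 = 941 → no gain ✓.
Moderate (own payoff 1186 − 120×3.5 = 766): to t=0 gives 750 → no gain ✓; to t=6.3 gives 1598 − 120×6.3 = 842 → profitable ✗.
5 of the 6 constraints hold; not an equilibrium.

5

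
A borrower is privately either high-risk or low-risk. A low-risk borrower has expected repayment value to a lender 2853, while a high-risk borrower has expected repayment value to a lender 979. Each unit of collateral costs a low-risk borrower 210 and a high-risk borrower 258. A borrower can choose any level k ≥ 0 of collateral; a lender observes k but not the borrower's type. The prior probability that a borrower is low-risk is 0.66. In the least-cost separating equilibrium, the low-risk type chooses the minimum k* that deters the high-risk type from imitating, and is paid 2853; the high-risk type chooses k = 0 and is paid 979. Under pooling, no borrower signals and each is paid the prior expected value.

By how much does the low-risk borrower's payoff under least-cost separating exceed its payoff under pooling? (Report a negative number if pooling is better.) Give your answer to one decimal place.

Least-cost separating signal: k* solves 979 = 2853 − 258·k*, so k* = (2853 − 979)/258 ≈ 7.2636.
Low-risk type's separating payoff: 2853 − 210 × k* = 2853 − 210 × (2853 − 979)/258 = 2853 − 393540/258 ≈ 1327.651.
Pooling payoff: 0.66 × 2853 + 0.34 × 979 = 2215.84.
Difference: 1327.651 − 2215.84 = -888.189, i.e. -888.2 to one decimal place.
The low-risk type would prefer the pooling outcome.

-888.2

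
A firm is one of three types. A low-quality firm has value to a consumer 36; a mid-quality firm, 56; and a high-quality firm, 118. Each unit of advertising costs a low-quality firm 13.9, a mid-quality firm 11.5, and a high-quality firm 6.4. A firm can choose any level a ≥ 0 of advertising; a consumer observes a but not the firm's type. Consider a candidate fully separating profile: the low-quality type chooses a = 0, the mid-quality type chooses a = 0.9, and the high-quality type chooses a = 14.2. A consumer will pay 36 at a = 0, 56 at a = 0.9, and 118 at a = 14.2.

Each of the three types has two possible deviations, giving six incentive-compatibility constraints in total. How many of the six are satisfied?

High-quality (own payoff 118 − 6.4×14.2 = 27.12): to a=0 gives 36 → profitable ✗; to a=0.9 gives 56 − 6.4×0.9 = 50.24 → profitable ✗.
Low-quality (own payoff 36): to a=0.9 gives 56 − 13.9×0.9 = 43.49 → profitable ✗; to a=14.2 gives 118 − 13.9×14.2 = -79.38 → no gain ✓.
Mid-quality (own payoff 56 − 11.5×0.9 = 45.65): to a=0 gives 36 → no gain ✓; to a=14.2 gives 118 − 11.5×14.2 = -45.3 → no gain ✓.
3 of the 6 constraints hold; not an equilibrium.

3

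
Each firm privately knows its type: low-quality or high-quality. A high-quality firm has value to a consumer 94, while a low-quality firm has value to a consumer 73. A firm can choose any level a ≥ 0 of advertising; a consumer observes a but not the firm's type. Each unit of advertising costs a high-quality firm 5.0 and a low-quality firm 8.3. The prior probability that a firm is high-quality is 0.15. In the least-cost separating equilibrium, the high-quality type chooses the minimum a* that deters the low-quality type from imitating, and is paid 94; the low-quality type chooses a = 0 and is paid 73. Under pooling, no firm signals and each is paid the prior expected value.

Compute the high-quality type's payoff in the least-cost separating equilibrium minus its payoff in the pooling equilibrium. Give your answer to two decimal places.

5.20

Least-cost separating signal: a* solves 73 = 94 − 8.3·a*, so a* = (94 − 73)/8.3 ≈ 2.5301.
High-quality type's separating payoff: 94 − 5.0 × a* = 94 − 5.0 × (94 − 73)/8.3 = 94 − 105/8.3 ≈ 81.3494.
Pooling payoff: 0.15 × 94 + 0.85 × 73 = 76.15.
Difference: 81.3494 − 76.15 = 5.1994, i.e. 5.20 to two decimal places.
The high-quality type prefers to separate.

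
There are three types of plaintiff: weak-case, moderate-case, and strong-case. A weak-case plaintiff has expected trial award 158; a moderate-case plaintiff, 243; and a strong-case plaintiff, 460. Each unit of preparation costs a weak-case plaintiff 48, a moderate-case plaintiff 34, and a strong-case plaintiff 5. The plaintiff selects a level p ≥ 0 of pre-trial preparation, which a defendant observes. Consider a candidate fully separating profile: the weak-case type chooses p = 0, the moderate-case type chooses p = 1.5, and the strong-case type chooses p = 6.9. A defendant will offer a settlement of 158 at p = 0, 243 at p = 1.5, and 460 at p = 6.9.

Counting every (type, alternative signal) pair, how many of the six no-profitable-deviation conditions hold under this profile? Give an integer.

4

Strong-case (own payoff 460 − 5×6.9 = 425.5): to p=0 gives 158 → no gain ✓; to p=1.5 gives 243 − 5×1.5 = 235.5 → no gain ✓.
Moderate-case (own payoff 243 − 34×1.5 = 192): to p=0 gives 158 → no gain ✓; to p=6.9 gives 460 − 34×6.9 = 225.4 → profitable ✗.
Weak-case (own payoff 158): to p=1.5 gives 243 − 48×1.5 = 171 → profitable ✗; to p=6.9 gives 460 − 48×6.9 = 128.8 → no gain ✓.
4 of the 6 constraints hold; not an equilibrium.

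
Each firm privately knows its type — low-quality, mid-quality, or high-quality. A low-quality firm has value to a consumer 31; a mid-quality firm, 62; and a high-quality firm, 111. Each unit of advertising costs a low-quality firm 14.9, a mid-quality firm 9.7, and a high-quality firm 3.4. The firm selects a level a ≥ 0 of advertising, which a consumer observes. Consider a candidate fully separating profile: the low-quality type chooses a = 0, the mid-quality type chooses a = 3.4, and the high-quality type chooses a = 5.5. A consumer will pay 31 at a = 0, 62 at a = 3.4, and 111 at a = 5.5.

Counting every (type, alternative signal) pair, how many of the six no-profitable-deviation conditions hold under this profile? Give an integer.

4

Mid-quality (own payoff 62 − 9.7×3.4 = 29.02): to a=0 gives 31 → profitable ✗; to a=5.5 gives 111 − 9.7×5.5 = 57.65 → profitable ✗.
Low-quality (own payoff 31): to a=3.4 gives 62 − 14.9×3.4 = 11.34 → no gain ✓; to a=5.5 gives 111 − 14.9×5.5 = 29.05 → no gain ✓.
High-quality (own payoff 111 − 3.4×5.5 = 92.3): to a=0 gives 31 → no gain ✓; to a=3.4 gives 62 − 3.4×3.4 = 50.44 → no gain ✓.
4 of the 6 constraints hold; not an equilibrium.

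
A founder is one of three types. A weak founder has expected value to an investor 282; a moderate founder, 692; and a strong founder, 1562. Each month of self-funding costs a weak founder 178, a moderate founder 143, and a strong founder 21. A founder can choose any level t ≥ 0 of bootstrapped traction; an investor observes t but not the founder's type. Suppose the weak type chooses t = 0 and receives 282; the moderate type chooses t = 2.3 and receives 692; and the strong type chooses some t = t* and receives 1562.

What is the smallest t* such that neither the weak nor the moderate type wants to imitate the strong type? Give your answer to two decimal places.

Weak type (on-path payoff 282) won't mimic when 282 ≥ 1562 − 178·t*, i.e. t* ≥ 7.19.
Moderate type (on-path payoff 692 − 143×2.3 = 363.1) won't mimic when 363.1 ≥ 1562 − 143·t*, i.e. t* ≥ 8.38.
Both must hold, so t* = max(7.19, 8.38) = 8.38. The moderate type's constraint binds.

8.38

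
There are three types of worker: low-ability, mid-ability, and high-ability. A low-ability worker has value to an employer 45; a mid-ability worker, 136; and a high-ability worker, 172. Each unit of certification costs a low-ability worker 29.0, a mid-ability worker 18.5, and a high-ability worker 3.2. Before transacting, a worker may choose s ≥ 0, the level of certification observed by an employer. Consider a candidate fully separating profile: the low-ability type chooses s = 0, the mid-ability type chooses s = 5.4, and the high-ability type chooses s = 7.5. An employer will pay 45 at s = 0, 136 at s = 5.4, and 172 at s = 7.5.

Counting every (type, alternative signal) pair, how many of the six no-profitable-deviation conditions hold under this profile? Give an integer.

Low-ability (own payoff 45): to s=5.4 gives 136 − 29.0×5.4 = -20.6 → no gain ✓; to s=7.5 gives 172 − 29.0×7.5 = -45.5 → no gain ✓.
Mid-ability (own payoff 136 − 18.5×5.4 = 36.1): to s=0 gives 45 → profitable ✗; to s=7.5 gives 172 − 18.5×7.5 = 33.25 → no gain ✓.
High-ability (own payoff 172 − 3.2×7.5 = 148): to s=0 gives 45 → no gain ✓; to s=5.4 gives 136 − 3.2×5.4 = 118.72 → no gain ✓.
5 of the 6 constraints hold; not an equilibrium.

5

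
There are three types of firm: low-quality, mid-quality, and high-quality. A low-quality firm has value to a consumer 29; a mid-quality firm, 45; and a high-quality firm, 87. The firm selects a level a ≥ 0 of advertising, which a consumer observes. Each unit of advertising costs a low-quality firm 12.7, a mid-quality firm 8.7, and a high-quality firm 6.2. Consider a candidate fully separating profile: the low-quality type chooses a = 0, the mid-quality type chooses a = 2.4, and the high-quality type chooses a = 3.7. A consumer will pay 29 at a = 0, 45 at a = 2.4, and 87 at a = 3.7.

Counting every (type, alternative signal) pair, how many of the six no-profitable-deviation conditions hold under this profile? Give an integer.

High-quality (own payoff 87 − 6.2×3.7 = 64.06): to a=0 gives 29 → no gain ✓; to a=2.4 gives 45 − 6.2×2.4 = 30.12 → no gain ✓.
Mid-quality (own payoff 45 − 8.7×2.4 = 24.12): to a=0 gives 29 → profitable ✗; to a=3.7 gives 87 − 8.7×3.7 = 54.81 → profitable ✗.
Low-quality (own payoff 29): to a=2.4 gives 45 − 12.7×2.4 = 14.52 → no gain ✓; to a=3.7 gives 87 − 12.7×3.7 = 40.01 → profitable ✗.
3 of the 6 constraints hold; not an equilibrium.

3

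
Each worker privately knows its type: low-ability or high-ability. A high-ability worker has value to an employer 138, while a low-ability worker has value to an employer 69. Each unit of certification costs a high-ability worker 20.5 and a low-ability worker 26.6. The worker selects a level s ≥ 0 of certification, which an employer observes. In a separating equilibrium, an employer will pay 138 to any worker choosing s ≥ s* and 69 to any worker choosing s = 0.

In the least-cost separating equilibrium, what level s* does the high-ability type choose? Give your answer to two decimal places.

A low-ability worker choosing s = 0 receives 69.
Imitating at s* instead would pay 138 at cost 26.6·s*, netting 138 − 26.6·s*.
Indifference: 69 = 138 − 26.6·s*, so s* = (138 − 69) / 26.6 ≈ 2.59.
At s* the low-ability type's incentive constraint just binds; the high-ability type strictly prefers s* since its per-unit cost is lower.

2.59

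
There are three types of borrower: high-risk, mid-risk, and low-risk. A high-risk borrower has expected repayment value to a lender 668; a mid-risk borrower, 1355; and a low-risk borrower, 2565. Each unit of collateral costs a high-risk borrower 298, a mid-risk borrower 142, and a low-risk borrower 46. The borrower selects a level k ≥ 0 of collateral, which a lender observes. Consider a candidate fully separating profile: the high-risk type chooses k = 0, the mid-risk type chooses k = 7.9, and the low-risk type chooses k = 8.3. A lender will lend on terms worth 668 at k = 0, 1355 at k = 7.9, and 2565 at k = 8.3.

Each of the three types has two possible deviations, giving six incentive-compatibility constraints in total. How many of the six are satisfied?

Low-risk (own payoff 2565 − 46×8.3 = 2183.2): to k=0 gives 668 → no gain ✓; to k=7.9 gives 1355 − 46×7.9 = 991.6 → no gain ✓.
Mid-risk (own payoff 1355 − 142×7.9 = 233.2): to k=0 gives 668 → profitable ✗; to k=8.3 gives 2565 − 142×8.3 = 1386.4 → profitable ✗.
High-risk (own payoff 668): to k=7.9 gives 1355 − 298×7.9 = -999.2 → no gain ✓; to k=8.3 gives 2565 − 298×8.3 = 91.6 → no gain ✓.
4 of the 6 constraints hold; not an equilibrium.

4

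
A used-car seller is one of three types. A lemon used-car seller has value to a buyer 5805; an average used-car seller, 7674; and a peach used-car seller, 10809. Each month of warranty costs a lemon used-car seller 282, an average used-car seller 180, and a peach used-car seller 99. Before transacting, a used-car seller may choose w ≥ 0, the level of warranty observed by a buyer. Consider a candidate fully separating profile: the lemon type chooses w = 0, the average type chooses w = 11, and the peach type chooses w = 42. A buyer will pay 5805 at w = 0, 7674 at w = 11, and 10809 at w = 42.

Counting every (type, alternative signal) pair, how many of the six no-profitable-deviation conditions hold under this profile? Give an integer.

5

Peach (own payoff 10809 − 99×42 = 6651): to w=0 gives 5805 → no gain ✓; to w=11 gives 7674 − 99×11 = 6585 → no gain ✓.
Average (own payoff 7674 − 180×11 = 5694): to w=0 gives 5805 → profitable ✗; to w=42 gives 10809 − 180×42 = 3249 → no gain ✓.
Lemon (own payoff 5805): to w=11 gives 7674 − 282×11 = 4572 → no gain ✓; to w=42 gives 10809 − 282×42 = -1035 → no gain ✓.
5 of the 6 constraints hold; not an equilibrium.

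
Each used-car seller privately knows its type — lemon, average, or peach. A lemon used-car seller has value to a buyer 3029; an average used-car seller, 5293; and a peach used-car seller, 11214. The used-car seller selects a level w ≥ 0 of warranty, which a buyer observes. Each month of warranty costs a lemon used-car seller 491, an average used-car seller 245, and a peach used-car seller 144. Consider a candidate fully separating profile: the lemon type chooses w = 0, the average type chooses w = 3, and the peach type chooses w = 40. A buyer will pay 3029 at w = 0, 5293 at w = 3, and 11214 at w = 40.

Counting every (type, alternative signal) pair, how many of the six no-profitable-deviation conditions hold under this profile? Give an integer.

Lemon (own payoff 3029): to w=3 gives 5293 − 491×3 = 3820 → profitable ✗; to w=40 gives 11214 − 491×40 = -8426 → no gain ✓.
Peach (own payoff 11214 − 144×40 = 5454): to w=0 gives 3029 → no gain ✓; to w=3 gives 5293 − 144×3 = 4861 → no gain ✓.
Average (own payoff 5293 − 245×3 = 4558): to w=0 gives 3029 → no gain ✓; to w=40 gives 11214 − 245×40 = 1414 → no gain ✓.
5 of the 6 constraints hold; not an equilibrium.

5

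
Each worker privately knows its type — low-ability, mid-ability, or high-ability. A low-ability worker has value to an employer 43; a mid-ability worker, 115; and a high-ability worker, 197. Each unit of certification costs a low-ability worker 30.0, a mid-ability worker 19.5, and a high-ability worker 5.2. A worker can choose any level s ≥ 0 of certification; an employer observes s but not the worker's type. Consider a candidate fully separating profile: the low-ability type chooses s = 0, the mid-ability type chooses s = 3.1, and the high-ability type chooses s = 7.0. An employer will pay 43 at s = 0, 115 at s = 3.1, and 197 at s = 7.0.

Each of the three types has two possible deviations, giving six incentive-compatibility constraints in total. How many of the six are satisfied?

High-ability (own payoff 197 − 5.2×7.0 = 160.6): to s=0 gives 43 → no gain ✓; to s=3.1 gives 115 − 5.2×3.1 = 98.88 → no gain ✓.
Low-ability (own payoff 43): to s=3.1 gives 115 − 30.0×3.1 = 22 → no gain ✓; to s=7.0 gives 197 − 30.0×7.0 = -13 → no gain ✓.
Mid-ability (own payoff 115 − 19.5×3.1 = 54.55): to s=0 gives 43 → no gain ✓; to s=7.0 gives 197 − 19.5×7.0 = 60.5 → profitable ✗.
5 of the 6 constraints hold; not an equilibrium.

5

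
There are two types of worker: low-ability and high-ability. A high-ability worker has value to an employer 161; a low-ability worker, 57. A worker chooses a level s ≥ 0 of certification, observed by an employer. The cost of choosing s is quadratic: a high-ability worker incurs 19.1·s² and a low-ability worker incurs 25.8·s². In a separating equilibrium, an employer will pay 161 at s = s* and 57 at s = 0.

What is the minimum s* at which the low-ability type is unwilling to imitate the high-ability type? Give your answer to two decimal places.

The low-ability type at s = 0 receives 57; imitating at s* yields 161 − 25.8·s*².
Indifference: 57 = 161 − 25.8·s*², so s*² = (161 − 57) / 25.8 ≈ 4.0310.
s* = √4.0310 ≈ 2.01.

2.01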